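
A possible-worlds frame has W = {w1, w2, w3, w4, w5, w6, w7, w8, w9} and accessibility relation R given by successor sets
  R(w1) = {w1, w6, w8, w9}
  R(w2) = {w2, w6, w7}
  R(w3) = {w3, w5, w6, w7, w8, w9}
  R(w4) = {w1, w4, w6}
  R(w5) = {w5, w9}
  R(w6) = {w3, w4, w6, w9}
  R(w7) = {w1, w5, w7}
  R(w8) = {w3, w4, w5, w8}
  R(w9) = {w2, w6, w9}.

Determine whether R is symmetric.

No

Symmetric: no — w1 R w6 but not w6 R w1.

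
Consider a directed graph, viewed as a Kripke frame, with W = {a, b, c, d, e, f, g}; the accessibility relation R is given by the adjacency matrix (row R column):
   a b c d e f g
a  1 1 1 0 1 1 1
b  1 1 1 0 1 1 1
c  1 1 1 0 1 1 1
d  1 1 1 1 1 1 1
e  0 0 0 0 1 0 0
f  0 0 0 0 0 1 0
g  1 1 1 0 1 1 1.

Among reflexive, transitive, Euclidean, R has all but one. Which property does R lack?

Euclidean

Reflexive: yes — every world is R-related to itself.
Transitive: yes — every two-step R-path is closed by a direct edge.
Euclidean: no — a R e and a R b, but not e R b.
Only Euclidean fails.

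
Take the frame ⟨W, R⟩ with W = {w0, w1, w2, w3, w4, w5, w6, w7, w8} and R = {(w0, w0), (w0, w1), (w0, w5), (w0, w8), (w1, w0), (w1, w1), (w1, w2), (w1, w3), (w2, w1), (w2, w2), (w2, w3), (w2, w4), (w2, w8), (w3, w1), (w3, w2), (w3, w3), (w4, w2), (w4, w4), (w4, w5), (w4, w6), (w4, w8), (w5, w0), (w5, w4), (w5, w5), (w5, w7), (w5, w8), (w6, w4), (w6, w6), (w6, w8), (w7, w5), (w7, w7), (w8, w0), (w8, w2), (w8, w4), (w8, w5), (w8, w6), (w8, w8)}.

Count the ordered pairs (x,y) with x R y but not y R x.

0

R is symmetric; there are no such tuples.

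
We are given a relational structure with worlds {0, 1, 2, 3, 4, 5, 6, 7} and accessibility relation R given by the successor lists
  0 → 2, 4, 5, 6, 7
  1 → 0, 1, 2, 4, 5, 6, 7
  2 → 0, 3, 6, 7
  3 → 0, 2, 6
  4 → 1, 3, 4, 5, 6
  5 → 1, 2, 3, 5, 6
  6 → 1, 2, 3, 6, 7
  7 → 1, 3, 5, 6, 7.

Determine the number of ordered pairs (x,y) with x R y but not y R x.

16

Enumerating: (0,4), (0,5), (0,6), (0,7), (1,0), (1,2), (2,7), (3,0), (4,3), (4,5), (4,6), (5,2), (5,3), (5,6), (7,3), (7,5).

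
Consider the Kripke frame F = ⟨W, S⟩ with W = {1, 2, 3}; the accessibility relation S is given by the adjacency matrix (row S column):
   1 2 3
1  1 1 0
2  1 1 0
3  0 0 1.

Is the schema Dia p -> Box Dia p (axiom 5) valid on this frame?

Yes

The schema 5 characterises exactly the Euclidean frames.
Euclidean: yes — any two successors of a common world are S-related.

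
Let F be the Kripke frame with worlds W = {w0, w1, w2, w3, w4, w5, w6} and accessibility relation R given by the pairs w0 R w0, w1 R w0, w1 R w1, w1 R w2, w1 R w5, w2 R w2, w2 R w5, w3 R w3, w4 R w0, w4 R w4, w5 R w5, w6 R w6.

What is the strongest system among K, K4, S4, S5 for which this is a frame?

Transitive (axiom 4): yes — every two-step R-path is closed by a direct edge.
Reflexive (axiom T): yes — every world is R-related to itself.
Euclidean (axiom 5): no — w1 R w0 and w1 R w2, but not w0 R w2.
So F validates K, K4, S4; S5 would additionally require R to be Euclidean. The strongest is S4.

S4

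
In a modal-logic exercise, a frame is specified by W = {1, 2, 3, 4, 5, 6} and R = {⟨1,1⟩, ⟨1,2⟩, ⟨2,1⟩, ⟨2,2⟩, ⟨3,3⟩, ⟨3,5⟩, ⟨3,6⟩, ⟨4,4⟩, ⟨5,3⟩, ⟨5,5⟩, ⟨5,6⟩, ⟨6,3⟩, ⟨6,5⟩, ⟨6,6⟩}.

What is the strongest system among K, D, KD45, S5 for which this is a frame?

Serial (axiom D): yes — every world has a successor (e.g. 1 R 1).
Euclidean (axiom 5): yes — any two successors of a common world are R-related.
Transitive (axiom 4): yes — every two-step R-path is closed by a direct edge.
Reflexive (axiom T): yes — every world is R-related to itself.
So F validates K, D, KD45, S5. The strongest is S5.

S5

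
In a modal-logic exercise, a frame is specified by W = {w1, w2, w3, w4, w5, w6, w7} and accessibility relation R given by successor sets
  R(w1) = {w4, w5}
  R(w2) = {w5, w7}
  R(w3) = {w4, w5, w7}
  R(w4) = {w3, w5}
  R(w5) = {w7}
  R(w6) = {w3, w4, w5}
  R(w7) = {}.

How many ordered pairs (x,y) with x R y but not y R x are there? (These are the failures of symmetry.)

11

Enumerating: (w1,w4), (w1,w5), (w2,w5), (w2,w7), (w3,w5), (w3,w7), (w4,w5), (w5,w7), (w6,w3), (w6,w4), (w6,w5).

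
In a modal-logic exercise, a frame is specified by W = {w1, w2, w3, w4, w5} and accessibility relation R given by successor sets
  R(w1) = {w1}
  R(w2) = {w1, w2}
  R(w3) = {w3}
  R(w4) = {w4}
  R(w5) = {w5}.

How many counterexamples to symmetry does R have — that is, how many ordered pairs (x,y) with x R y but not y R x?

Enumerating: (w2,w1).

1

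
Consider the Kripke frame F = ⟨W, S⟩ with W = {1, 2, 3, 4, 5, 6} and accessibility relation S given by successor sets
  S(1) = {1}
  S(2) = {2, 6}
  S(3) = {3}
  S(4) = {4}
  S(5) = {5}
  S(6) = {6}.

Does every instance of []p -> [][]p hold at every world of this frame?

Axiom 4 corresponds to the accessibility relation being transitive.
Transitive: yes — every two-step S-path is closed by a direct edge.

Yes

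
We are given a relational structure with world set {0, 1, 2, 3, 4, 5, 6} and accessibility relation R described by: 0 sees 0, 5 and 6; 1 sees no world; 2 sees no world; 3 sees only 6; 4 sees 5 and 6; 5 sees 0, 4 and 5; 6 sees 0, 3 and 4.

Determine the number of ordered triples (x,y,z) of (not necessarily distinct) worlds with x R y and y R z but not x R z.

18

Enumerating: (0,5,4), (0,6,3), (0,6,4), (3,6,0), (3,6,3), (3,6,4), (4,5,0), (4,5,4), (4,6,0), (4,6,3), (4,6,4), (5,0,6), (5,4,6), (6,0,5), (6,0,6), (6,3,6), (6,4,5), (6,4,6).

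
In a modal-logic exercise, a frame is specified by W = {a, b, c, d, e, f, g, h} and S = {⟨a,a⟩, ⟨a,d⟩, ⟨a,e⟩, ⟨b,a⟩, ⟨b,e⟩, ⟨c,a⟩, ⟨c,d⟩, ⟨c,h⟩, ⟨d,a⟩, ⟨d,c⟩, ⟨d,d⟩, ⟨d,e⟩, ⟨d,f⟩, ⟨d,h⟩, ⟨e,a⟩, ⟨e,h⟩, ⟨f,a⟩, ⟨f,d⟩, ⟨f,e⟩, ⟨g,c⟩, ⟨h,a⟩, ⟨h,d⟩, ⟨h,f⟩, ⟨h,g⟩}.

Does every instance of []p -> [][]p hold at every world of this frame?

No

By correspondence theory, 4 is valid on a frame iff S is transitive.
Transitive: no — a S d and d S c, but not a S c.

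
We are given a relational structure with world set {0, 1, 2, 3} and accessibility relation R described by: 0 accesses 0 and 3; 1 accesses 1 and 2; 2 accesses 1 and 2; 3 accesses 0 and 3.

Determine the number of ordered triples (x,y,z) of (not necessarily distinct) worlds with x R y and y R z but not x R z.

R is transitive; there are no such tuples.

0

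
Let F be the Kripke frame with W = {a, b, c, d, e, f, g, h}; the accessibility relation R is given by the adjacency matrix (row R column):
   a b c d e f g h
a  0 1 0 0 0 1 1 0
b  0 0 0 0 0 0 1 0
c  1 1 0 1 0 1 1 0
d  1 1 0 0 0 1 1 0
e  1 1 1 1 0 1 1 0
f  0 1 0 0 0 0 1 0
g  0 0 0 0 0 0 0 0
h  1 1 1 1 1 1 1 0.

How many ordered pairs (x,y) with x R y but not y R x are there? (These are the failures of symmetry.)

Enumerating: (a,b), (a,f), (a,g), (b,g), (c,a), (c,b), (c,d), (c,f), (c,g), (d,a), (d,b), (d,f), … and 16 more.
Total: 28.

28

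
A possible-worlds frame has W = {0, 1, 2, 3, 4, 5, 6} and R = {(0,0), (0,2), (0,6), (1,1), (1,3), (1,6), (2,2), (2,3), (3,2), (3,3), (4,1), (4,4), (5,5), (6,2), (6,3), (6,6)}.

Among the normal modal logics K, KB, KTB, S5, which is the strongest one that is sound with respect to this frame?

K

Symmetric (axiom B): no — 0 R 2 but not 2 R 0.
Reflexive (axiom T): yes — every world is R-related to itself.
Euclidean (axiom 5): no — 0 R 2 and 0 R 6, but not 2 R 6.
So F validates K; KB would additionally require R to be symmetric. The strongest is K.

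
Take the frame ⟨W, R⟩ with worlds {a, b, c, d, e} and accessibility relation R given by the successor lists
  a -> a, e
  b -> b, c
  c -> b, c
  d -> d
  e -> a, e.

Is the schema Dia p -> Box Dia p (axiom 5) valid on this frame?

Yes

Axiom 5 corresponds to the accessibility relation being Euclidean.
Euclidean: yes — any two successors of a common world are R-related.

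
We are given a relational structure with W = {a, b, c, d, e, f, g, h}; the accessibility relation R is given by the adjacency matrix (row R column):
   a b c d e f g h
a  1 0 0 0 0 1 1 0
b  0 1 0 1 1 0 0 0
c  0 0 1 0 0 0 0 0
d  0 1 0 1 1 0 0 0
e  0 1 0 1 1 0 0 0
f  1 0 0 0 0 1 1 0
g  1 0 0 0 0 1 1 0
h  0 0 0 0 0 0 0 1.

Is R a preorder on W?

Yes

Reflexive: yes — every world is R-related to itself.
Transitive: yes — every two-step R-path is closed by a direct edge.
So R is a preorder.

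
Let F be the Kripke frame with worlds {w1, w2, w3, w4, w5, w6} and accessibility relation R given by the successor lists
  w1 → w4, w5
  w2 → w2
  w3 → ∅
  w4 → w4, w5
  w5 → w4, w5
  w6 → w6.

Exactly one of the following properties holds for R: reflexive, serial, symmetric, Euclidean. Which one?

Euclidean

Reflexive: no — w1 is not related to itself.
Serial: no — w3 has no R-successor.
Symmetric: no — w1 R w4 but not w4 R w1.
Euclidean: yes — any two successors of a common world are R-related.
Only Euclidean holds.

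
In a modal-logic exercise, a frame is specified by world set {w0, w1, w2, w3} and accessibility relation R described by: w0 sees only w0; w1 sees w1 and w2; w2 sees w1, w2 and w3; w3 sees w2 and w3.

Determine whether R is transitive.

Transitive: no — w1 R w2 and w2 R w3, but not w1 R w3.

No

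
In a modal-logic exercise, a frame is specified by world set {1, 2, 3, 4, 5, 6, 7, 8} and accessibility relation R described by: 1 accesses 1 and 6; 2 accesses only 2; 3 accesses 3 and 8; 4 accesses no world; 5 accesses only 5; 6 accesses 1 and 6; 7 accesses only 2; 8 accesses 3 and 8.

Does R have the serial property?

Serial: no — 4 has no R-successor.

No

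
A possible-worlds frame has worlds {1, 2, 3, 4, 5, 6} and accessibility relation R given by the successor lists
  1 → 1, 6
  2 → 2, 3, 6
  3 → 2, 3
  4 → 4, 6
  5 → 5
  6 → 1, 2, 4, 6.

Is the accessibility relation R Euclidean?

No

Euclidean: no — 2 R 3 and 2 R 6, but not 3 R 6.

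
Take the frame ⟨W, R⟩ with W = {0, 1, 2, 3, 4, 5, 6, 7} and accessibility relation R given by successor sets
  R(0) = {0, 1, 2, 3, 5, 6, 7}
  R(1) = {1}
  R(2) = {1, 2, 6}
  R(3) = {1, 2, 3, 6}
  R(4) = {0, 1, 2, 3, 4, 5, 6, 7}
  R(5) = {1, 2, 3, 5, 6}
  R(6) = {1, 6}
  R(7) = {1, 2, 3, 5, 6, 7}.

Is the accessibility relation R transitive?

Transitive: yes — every two-step R-path is closed by a direct edge.

Yes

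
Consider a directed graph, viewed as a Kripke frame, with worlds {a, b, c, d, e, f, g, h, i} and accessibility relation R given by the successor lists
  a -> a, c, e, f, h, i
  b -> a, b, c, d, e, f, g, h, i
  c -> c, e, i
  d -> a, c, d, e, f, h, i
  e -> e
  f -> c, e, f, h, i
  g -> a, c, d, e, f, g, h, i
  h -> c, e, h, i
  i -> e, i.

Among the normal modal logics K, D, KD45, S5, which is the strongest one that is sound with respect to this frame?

Serial (axiom D): yes — every world has a successor (e.g. a R a).
Euclidean (axiom 5): no — a R c and a R f, but not c R f.
Transitive (axiom 4): yes — every two-step R-path is closed by a direct edge.
Reflexive (axiom T): yes — every world is R-related to itself.
So F validates K, D; KD45 would additionally require R to be Euclidean. The strongest is D.

D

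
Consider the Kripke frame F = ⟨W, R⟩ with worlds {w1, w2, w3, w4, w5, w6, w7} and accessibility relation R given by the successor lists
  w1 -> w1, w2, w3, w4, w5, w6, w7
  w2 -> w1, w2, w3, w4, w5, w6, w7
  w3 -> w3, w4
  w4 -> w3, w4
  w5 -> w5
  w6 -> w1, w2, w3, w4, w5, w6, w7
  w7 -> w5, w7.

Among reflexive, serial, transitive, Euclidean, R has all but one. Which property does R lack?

Euclidean

Reflexive: yes — every world is R-related to itself.
Serial: yes — every world has a successor (e.g. w1 R w1).
Transitive: yes — every two-step R-path is closed by a direct edge.
Euclidean: no — w1 R w3 and w1 R w2, but not w3 R w2.
Only Euclidean fails.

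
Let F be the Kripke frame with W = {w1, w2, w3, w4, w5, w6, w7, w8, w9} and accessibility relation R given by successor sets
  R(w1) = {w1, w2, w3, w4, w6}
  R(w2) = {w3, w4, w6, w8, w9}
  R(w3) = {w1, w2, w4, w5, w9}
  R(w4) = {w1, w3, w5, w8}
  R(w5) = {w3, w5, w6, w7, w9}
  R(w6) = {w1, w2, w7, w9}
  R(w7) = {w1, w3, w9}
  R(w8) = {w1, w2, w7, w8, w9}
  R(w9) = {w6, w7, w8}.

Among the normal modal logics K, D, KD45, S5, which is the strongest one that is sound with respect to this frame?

Serial (axiom D): yes — every world has a successor (e.g. w1 R w1).
Euclidean (axiom 5): no — w1 R w3 and w1 R w6, but not w3 R w6.
Transitive (axiom 4): no — w1 R w2 and w2 R w8, but not w1 R w8.
Reflexive (axiom T): no — w2 is not related to itself.
So F validates K, D; KD45 would additionally require R to be Euclidean and transitive. The strongest is D.

D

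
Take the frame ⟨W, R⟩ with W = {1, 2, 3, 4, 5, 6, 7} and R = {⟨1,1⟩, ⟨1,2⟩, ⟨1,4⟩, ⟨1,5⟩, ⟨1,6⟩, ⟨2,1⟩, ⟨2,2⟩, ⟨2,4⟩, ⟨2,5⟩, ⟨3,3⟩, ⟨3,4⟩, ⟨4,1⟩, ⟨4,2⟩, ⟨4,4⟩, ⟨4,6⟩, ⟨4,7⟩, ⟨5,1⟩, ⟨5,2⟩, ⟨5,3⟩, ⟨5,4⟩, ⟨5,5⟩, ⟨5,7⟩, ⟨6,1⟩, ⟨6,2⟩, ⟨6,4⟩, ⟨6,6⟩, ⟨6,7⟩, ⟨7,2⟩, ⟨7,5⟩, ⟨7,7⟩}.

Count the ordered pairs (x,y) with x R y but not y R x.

7

Enumerating: (3,4), (4,7), (5,3), (5,4), (6,2), (6,7), (7,2).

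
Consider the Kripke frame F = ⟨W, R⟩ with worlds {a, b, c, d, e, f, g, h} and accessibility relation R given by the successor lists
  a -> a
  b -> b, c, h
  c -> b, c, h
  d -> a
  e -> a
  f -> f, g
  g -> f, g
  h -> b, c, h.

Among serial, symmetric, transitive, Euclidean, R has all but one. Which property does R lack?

Serial: yes — every world has a successor (e.g. a R a).
Symmetric: no — d R a but not a R d.
Transitive: yes — every two-step R-path is closed by a direct edge.
Euclidean: yes — any two successors of a common world are R-related.
Only symmetric fails.

symmetric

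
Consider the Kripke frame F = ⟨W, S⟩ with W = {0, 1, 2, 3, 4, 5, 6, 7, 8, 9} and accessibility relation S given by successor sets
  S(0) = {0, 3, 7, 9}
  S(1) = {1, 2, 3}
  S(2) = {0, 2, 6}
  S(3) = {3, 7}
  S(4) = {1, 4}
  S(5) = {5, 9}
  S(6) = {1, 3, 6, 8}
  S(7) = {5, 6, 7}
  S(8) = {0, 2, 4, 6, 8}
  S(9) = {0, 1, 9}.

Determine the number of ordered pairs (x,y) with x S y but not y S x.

Enumerating: (0,3), (0,7), (1,2), (1,3), (2,0), (2,6), (3,7), (4,1), (5,9), (6,1), (6,3), (7,5), (7,6), (8,0), (8,2), (8,4), (9,1).

17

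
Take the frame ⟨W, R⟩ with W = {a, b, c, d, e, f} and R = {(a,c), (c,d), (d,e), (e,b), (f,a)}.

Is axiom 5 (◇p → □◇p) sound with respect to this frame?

No

By correspondence theory, 5 is valid on a frame iff R is Euclidean.
Euclidean: no — a R c and a R c, but not c R c.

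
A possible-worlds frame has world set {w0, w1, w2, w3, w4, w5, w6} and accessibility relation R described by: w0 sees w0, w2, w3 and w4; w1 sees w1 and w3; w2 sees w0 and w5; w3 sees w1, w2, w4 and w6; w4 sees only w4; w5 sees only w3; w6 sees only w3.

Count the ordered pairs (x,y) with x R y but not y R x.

Enumerating: (w0,w3), (w0,w4), (w2,w5), (w3,w2), (w3,w4), (w5,w3).

6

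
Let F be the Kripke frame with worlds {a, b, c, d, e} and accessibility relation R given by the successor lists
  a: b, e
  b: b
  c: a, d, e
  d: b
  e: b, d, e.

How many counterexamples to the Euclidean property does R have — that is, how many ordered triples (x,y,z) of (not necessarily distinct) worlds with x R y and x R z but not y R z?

Enumerating: (a,b,e), (c,a,a), (c,a,d), (c,d,a), (c,d,d), (c,d,e), (c,e,a), (e,b,d), (e,b,e), (e,d,d), (e,d,e).

11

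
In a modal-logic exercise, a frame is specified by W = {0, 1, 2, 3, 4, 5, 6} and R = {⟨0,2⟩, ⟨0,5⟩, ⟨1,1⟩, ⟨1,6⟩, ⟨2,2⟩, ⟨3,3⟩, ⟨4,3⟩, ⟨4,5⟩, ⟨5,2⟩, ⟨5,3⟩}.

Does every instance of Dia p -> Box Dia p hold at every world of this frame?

The schema 5 characterises exactly the Euclidean frames.
Euclidean: no — 0 R 2 and 0 R 5, but not 2 R 5.

No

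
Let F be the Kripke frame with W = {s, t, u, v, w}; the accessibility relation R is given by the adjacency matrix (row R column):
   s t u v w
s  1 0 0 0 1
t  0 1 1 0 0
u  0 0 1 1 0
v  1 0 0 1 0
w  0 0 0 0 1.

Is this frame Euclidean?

Euclidean: no — s R w and s R s, but not w R s.

No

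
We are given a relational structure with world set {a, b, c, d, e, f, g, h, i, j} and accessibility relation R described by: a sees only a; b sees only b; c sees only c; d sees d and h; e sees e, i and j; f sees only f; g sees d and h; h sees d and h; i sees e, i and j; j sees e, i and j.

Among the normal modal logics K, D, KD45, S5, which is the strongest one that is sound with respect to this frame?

KD45

Serial (axiom D): yes — every world has a successor (e.g. a R a).
Euclidean (axiom 5): yes — any two successors of a common world are R-related.
Transitive (axiom 4): yes — every two-step R-path is closed by a direct edge.
Reflexive (axiom T): no — g is not related to itself.
So F validates K, D, KD45; S5 would additionally require R to be reflexive. The strongest is KD45.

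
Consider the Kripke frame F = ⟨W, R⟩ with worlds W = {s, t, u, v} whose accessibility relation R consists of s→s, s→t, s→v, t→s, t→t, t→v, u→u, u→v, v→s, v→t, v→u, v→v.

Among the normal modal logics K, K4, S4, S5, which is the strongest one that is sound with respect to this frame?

Transitive (axiom 4): no — s R v and v R u, but not s R u.
Reflexive (axiom T): yes — every world is R-related to itself.
Euclidean (axiom 5): no — v R s and v R u, but not s R u.
So F validates K; K4 would additionally require R to be transitive. The strongest is K.

K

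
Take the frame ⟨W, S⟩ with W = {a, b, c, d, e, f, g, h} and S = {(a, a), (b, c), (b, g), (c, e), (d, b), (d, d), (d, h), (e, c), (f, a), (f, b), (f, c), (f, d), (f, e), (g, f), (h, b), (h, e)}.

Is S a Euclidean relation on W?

Euclidean: no — b S c and b S g, but not c S g.

No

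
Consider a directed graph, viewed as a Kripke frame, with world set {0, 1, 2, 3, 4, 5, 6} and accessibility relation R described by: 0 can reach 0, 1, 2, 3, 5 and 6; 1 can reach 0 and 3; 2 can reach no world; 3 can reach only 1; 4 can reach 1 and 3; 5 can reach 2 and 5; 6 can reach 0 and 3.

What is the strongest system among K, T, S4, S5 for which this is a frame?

Reflexive (axiom T): no — 1 is not related to itself.
Transitive (axiom 4): no — 1 R 0 and 0 R 2, but not 1 R 2.
Euclidean (axiom 5): no — 0 R 1 and 0 R 2, but not 1 R 2.
So F validates K; T would additionally require R to be reflexive. The strongest is K.

K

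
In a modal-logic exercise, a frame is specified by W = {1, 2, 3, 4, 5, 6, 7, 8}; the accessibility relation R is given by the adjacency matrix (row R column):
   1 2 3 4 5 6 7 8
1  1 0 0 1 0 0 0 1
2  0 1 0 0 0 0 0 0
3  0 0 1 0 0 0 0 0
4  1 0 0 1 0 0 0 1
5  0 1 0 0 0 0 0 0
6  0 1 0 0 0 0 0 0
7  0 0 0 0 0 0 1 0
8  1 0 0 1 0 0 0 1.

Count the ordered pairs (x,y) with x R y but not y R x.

Enumerating: (5,2), (6,2).

2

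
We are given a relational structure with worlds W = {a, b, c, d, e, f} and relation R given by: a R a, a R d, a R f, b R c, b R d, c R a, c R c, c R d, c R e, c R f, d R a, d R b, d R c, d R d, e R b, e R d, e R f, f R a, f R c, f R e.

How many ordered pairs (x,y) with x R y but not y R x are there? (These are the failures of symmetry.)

Enumerating: (b,c), (c,a), (c,e), (e,b), (e,d).

5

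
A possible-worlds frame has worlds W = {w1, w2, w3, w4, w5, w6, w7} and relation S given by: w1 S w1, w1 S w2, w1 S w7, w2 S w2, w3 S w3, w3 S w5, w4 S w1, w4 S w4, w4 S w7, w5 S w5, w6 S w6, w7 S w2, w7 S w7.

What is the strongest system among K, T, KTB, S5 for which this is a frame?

T

Reflexive (axiom T): yes — every world is S-related to itself.
Symmetric (axiom B): no — w1 S w2 but not w2 S w1.
Euclidean (axiom 5): no — w1 S w2 and w1 S w7, but not w2 S w7.
So F validates K, T; KTB would additionally require S to be symmetric. The strongest is T.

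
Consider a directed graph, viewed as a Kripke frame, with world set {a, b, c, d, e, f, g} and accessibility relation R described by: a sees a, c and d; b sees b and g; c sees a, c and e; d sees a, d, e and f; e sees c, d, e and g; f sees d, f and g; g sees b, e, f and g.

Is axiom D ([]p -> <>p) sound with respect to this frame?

Yes

The schema D characterises exactly the serial frames.
Serial: yes — every world has a successor (e.g. a R a).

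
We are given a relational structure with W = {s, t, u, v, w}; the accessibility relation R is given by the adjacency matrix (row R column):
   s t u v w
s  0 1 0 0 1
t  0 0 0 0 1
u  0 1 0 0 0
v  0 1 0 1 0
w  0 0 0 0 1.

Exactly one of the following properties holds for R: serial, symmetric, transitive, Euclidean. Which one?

Serial: yes — every world has a successor (e.g. s R t).
Symmetric: no — s R t but not t R s.
Transitive: no — u R t and t R w, but not u R w.
Euclidean: no — s R w and s R t, but not w R t.
Only serial holds.

serial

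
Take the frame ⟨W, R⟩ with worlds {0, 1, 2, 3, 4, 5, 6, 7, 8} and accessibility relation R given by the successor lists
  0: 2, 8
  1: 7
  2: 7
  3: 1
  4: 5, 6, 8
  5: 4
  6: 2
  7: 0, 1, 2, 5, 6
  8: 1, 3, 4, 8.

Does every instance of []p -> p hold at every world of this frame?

Axiom T corresponds to the accessibility relation being reflexive.
Reflexive: no — 0 is not related to itself.

No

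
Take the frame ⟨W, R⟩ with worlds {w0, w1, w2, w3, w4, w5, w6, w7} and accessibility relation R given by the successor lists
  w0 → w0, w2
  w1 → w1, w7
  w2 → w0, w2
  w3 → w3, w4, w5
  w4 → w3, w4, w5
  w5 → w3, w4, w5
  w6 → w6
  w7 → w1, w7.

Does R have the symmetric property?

Yes

Symmetric: yes — every pair in R has its reverse in R.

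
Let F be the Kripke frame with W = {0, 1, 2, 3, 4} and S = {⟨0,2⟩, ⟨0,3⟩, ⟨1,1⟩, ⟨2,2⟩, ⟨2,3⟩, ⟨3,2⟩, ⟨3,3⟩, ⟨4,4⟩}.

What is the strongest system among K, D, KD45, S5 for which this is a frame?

KD45

Serial (axiom D): yes — every world has a successor (e.g. 0 S 2).
Euclidean (axiom 5): yes — any two successors of a common world are S-related.
Transitive (axiom 4): yes — every two-step S-path is closed by a direct edge.
Reflexive (axiom T): no — 0 is not related to itself.
So F validates K, D, KD45; S5 would additionally require S to be reflexive. The strongest is KD45.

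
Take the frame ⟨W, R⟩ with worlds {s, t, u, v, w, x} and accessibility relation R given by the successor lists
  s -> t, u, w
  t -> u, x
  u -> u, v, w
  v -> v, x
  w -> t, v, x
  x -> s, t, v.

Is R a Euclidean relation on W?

Euclidean: no — s R t and s R w, but not t R w.

No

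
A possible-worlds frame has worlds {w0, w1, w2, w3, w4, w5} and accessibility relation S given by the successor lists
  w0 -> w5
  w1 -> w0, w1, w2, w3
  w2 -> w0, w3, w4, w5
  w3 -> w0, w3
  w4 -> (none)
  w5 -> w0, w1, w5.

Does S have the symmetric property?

Symmetric: no — w1 S w0 but not w0 S w1.

No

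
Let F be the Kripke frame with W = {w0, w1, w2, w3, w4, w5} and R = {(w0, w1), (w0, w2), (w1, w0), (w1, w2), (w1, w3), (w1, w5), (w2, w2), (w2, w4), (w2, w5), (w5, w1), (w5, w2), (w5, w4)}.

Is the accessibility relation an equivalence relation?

Reflexive: no — w0 is not related to itself.
Symmetric: no — w0 R w2 but not w2 R w0.
Transitive: no — w0 R w1 and w1 R w3, but not w0 R w3.
So R is not an equivalence relation.

No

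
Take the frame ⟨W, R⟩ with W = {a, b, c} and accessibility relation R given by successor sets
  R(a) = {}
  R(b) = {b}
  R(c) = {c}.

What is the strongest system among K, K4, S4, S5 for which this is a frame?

K4

Transitive (axiom 4): yes — every two-step R-path is closed by a direct edge.
Reflexive (axiom T): no — a is not related to itself.
Euclidean (axiom 5): yes — any two successors of a common world are R-related.
So F validates K, K4; S4 would additionally require R to be reflexive. The strongest is K4.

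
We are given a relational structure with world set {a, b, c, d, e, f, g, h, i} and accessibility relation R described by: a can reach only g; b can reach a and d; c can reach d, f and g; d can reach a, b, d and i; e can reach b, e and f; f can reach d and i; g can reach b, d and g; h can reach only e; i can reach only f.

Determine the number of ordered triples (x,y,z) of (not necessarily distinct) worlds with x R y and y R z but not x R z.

26

Enumerating: (a,g,b), (a,g,d), (b,a,g), (b,d,b), (b,d,i), (c,d,a), (c,d,b), (c,d,i), (c,f,i), (c,g,b), (d,a,g), (d,i,f), … and 14 more.
Total: 26.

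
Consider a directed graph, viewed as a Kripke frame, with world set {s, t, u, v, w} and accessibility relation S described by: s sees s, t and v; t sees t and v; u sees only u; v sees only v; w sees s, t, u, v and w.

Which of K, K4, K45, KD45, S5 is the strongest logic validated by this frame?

Transitive (axiom 4): yes — every two-step S-path is closed by a direct edge.
Euclidean (axiom 5): no — s S v and s S t, but not v S t.
Serial (axiom D): yes — every world has a successor (e.g. s S s).
Reflexive (axiom T): yes — every world is S-related to itself.
So F validates K, K4; K45 would additionally require S to be Euclidean. The strongest is K4.

K4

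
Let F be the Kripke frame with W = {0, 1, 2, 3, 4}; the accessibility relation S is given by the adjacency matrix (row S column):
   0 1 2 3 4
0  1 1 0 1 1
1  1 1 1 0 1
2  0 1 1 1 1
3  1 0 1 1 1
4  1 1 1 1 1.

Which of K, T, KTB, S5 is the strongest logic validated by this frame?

KTB

Reflexive (axiom T): yes — every world is S-related to itself.
Symmetric (axiom B): yes — every pair in S has its reverse in S.
Euclidean (axiom 5): no — 0 S 1 and 0 S 3, but not 1 S 3.
So F validates K, T, KTB; S5 would additionally require S to be Euclidean. The strongest is KTB.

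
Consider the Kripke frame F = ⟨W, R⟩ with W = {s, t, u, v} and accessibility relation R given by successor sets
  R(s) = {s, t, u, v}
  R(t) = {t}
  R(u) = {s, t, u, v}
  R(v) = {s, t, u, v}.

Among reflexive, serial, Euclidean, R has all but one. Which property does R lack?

Euclidean

Reflexive: yes — every world is R-related to itself.
Serial: yes — every world has a successor (e.g. s R s).
Euclidean: no — s R t and s R u, but not t R u.
Only Euclidean fails.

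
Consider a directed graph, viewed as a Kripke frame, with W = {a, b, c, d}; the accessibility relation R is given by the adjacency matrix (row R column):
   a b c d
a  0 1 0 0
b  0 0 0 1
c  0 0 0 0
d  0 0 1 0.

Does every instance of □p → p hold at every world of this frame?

No

Axiom T corresponds to the accessibility relation being reflexive.
Reflexive: no — a is not related to itself.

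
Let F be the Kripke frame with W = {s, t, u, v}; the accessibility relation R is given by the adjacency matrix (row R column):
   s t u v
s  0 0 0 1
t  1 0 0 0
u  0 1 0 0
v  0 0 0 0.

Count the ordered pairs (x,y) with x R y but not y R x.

Enumerating: (s,v), (t,s), (u,t).

3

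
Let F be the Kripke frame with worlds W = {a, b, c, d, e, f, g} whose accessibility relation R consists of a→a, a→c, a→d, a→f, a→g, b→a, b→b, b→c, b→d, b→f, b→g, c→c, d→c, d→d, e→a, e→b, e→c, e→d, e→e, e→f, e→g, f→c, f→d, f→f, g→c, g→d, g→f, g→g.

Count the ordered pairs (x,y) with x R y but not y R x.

Enumerating: (a,c), (a,d), (a,f), (a,g), (b,a), (b,c), (b,d), (b,f), (b,g), (d,c), (e,a), (e,b), … and 9 more.
Total: 21.

21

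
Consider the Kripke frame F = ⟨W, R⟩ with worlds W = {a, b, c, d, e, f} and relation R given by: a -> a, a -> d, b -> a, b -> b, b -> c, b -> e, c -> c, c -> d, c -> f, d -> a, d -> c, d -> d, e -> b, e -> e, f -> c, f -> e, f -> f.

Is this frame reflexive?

Yes

Reflexive: yes — every world is R-related to itself.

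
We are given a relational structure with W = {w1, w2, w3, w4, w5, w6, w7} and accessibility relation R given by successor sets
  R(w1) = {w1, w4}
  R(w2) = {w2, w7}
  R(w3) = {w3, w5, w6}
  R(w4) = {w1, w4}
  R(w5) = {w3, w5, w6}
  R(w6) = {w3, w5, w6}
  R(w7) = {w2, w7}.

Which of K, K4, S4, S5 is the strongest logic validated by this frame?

Transitive (axiom 4): yes — every two-step R-path is closed by a direct edge.
Reflexive (axiom T): yes — every world is R-related to itself.
Euclidean (axiom 5): yes — any two successors of a common world are R-related.
So F validates K, K4, S4, S5. The strongest is S5.

S5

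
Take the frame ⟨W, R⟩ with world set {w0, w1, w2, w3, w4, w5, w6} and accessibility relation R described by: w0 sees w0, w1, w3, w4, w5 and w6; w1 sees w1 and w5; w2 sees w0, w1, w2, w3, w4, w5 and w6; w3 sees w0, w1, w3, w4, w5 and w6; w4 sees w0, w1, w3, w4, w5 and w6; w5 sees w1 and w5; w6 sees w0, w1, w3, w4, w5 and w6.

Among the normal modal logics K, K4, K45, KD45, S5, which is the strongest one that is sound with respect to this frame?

K4

Transitive (axiom 4): yes — every two-step R-path is closed by a direct edge.
Euclidean (axiom 5): no — w0 R w1 and w0 R w3, but not w1 R w3.
Serial (axiom D): yes — every world has a successor (e.g. w0 R w0).
Reflexive (axiom T): yes — every world is R-related to itself.
So F validates K, K4; K45 would additionally require R to be Euclidean. The strongest is K4.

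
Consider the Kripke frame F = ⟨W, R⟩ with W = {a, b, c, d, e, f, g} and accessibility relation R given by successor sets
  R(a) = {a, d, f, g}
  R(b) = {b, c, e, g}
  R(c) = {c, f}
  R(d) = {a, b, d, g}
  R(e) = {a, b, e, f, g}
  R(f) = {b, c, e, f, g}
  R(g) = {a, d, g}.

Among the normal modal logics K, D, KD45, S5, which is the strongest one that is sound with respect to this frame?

D

Serial (axiom D): yes — every world has a successor (e.g. a R a).
Euclidean (axiom 5): no — a R d and a R f, but not d R f.
Transitive (axiom 4): no — a R d and d R b, but not a R b.
Reflexive (axiom T): yes — every world is R-related to itself.
So F validates K, D; KD45 would additionally require R to be Euclidean and transitive. The strongest is D.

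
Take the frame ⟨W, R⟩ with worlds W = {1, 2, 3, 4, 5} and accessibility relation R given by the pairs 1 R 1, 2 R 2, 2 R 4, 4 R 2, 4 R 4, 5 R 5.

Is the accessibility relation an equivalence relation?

Reflexive: no — 3 is not related to itself.
Symmetric: yes — every pair in R has its reverse in R.
Transitive: yes — every two-step R-path is closed by a direct edge.
So R is not an equivalence relation.

No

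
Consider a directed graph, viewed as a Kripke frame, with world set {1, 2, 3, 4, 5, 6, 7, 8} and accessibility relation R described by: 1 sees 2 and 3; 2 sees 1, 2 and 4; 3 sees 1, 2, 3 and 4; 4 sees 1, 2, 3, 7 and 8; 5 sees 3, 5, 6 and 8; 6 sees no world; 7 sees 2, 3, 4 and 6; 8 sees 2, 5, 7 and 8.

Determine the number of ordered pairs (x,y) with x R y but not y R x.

10

Enumerating: (3,2), (4,1), (4,8), (5,3), (5,6), (7,2), (7,3), (7,6), (8,2), (8,7).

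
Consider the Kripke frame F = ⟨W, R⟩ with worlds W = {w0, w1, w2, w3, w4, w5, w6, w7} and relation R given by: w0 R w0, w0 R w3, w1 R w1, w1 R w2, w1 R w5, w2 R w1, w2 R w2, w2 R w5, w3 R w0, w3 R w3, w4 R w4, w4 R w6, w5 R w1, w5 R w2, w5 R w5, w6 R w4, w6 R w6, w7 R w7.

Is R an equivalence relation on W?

Reflexive: yes — every world is R-related to itself.
Symmetric: yes — every pair in R has its reverse in R.
Transitive: yes — every two-step R-path is closed by a direct edge.
So R is an equivalence relation.

Yes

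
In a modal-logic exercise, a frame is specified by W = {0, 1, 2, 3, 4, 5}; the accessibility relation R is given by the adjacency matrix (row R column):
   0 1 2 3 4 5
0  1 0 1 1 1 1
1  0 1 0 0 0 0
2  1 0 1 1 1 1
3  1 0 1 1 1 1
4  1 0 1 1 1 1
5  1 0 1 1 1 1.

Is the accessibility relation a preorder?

Yes

Reflexive: yes — every world is R-related to itself.
Transitive: yes — every two-step R-path is closed by a direct edge.
So R is a preorder.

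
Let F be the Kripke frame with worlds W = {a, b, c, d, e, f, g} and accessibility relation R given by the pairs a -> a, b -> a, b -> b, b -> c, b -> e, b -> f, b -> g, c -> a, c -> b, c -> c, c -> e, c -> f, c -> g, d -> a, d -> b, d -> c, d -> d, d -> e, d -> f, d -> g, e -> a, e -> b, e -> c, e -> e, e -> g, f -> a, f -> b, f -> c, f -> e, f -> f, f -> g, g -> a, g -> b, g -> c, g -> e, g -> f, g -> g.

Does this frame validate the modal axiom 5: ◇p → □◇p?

No

The schema 5 characterises exactly the Euclidean frames.
Euclidean: no — b R a and b R c, but not a R c.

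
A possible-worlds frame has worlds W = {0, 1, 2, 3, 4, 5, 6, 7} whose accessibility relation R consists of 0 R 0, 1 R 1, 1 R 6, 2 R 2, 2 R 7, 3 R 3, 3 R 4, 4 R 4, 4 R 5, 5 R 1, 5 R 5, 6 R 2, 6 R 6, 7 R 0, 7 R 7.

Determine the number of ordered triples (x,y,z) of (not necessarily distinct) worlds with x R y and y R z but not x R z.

6

Enumerating: (1,6,2), (2,7,0), (3,4,5), (4,5,1), (5,1,6), (6,2,7).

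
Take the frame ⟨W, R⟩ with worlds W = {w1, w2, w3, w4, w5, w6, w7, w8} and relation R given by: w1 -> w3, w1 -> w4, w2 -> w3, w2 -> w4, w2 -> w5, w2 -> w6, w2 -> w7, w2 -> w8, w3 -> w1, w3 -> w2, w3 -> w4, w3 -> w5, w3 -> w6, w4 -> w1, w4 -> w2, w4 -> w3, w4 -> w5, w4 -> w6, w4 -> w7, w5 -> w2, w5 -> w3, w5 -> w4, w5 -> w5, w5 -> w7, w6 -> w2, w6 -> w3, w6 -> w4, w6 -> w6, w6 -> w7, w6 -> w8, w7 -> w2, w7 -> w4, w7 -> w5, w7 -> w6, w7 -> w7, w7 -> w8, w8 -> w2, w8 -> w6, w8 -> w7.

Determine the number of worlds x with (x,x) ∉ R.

5

Enumerating: w1, w2, w3, w4, w8.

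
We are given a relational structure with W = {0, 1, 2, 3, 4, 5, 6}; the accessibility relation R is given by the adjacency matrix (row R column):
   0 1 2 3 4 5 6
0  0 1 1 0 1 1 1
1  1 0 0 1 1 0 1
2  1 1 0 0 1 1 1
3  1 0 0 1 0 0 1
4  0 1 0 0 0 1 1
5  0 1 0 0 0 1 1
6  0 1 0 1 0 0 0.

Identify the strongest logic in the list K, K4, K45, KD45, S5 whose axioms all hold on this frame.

K

Transitive (axiom 4): no — 0 R 1 and 1 R 3, but not 0 R 3.
Euclidean (axiom 5): no — 0 R 1 and 0 R 2, but not 1 R 2.
Serial (axiom D): yes — every world has a successor (e.g. 0 R 1).
Reflexive (axiom T): no — 0 is not related to itself.
So F validates K; K4 would additionally require R to be transitive. The strongest is K.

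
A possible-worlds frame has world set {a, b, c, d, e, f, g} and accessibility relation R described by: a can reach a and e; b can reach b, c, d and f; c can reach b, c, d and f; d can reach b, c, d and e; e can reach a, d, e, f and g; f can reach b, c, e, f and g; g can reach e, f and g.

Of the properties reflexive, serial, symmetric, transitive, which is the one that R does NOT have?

Reflexive: yes — every world is R-related to itself.
Serial: yes — every world has a successor (e.g. a R a).
Symmetric: yes — every pair in R has its reverse in R.
Transitive: no — a R e and e R d, but not a R d.
Only transitive fails.

transitive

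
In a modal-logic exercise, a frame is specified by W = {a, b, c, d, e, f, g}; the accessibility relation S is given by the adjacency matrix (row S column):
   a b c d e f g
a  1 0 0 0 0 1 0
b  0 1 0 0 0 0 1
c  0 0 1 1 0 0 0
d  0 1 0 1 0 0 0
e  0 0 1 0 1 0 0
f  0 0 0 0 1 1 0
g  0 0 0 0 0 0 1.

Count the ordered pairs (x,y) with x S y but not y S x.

6

Enumerating: (a,f), (b,g), (c,d), (d,b), (e,c), (f,e).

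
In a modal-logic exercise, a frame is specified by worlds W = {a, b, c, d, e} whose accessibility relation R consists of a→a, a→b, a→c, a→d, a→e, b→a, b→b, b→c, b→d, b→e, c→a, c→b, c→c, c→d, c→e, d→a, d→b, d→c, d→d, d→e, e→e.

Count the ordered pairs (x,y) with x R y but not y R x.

Enumerating: (a,e), (b,e), (c,e), (d,e).

4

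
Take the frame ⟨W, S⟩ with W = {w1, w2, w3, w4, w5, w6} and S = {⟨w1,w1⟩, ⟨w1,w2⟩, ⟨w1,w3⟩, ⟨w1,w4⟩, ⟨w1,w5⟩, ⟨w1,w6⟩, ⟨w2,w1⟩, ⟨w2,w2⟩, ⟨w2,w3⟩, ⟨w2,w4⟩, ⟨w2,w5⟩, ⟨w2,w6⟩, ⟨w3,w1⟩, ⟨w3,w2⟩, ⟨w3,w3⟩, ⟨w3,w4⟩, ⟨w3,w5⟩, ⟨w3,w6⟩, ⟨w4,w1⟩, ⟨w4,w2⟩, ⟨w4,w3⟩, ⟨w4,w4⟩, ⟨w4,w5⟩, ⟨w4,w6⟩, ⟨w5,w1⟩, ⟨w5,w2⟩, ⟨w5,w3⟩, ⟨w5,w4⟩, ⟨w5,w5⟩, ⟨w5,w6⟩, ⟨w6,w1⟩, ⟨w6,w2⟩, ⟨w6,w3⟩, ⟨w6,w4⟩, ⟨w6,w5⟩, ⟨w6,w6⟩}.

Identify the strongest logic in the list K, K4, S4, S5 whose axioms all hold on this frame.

Transitive (axiom 4): yes — every two-step S-path is closed by a direct edge.
Reflexive (axiom T): yes — every world is S-related to itself.
Euclidean (axiom 5): yes — any two successors of a common world are S-related.
So F validates K, K4, S4, S5. The strongest is S5.

S5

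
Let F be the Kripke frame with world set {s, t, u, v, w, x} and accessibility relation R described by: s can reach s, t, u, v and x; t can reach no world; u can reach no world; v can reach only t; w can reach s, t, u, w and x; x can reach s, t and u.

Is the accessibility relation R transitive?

Transitive: no — w R s and s R v, but not w R v.

No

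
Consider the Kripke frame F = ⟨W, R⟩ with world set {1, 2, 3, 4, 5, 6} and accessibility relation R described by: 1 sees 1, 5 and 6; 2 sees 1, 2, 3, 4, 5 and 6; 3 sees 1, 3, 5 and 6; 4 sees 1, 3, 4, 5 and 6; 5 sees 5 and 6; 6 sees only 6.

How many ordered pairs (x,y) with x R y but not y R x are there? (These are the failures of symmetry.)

15

Enumerating: (1,5), (1,6), (2,1), (2,3), (2,4), (2,5), (2,6), (3,1), (3,5), (3,6), (4,1), (4,3), (4,5), (4,6), (5,6).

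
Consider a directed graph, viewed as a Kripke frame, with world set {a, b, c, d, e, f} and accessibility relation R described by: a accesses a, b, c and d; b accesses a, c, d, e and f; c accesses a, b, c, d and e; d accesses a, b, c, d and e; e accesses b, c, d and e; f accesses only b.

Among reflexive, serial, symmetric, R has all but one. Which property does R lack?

Reflexive: no — b is not related to itself.
Serial: yes — every world has a successor (e.g. a R a).
Symmetric: yes — every pair in R has its reverse in R.
Only reflexive fails.

reflexive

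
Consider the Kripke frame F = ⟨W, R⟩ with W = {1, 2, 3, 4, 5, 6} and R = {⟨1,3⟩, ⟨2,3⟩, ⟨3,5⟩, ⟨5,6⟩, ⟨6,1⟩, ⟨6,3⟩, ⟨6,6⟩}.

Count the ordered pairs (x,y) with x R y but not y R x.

Enumerating: (1,3), (2,3), (3,5), (5,6), (6,1), (6,3).

6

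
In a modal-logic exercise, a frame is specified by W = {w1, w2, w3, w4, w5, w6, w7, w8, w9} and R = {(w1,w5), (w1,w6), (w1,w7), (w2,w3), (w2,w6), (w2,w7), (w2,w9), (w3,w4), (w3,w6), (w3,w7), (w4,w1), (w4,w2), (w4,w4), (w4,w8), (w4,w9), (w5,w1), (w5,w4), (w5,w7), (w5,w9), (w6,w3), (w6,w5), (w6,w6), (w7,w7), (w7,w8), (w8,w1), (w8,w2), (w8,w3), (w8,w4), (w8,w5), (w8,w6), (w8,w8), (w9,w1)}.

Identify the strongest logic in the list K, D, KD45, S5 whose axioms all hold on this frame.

D

Serial (axiom D): yes — every world has a successor (e.g. w1 R w5).
Euclidean (axiom 5): no — w1 R w5 and w1 R w6, but not w5 R w6.
Transitive (axiom 4): no — w1 R w5 and w5 R w4, but not w1 R w4.
Reflexive (axiom T): no — w1 is not related to itself.
So F validates K, D; KD45 would additionally require R to be Euclidean and transitive. The strongest is D.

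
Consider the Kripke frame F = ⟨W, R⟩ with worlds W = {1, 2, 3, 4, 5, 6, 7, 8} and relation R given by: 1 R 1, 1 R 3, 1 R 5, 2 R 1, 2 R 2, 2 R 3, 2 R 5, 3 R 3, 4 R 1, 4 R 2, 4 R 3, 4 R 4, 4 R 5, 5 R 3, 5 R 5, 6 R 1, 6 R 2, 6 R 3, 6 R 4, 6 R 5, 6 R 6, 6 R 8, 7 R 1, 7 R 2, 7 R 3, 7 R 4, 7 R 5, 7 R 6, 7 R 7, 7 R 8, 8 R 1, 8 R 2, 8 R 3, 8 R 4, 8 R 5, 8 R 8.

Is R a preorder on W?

Reflexive: yes — every world is R-related to itself.
Transitive: yes — every two-step R-path is closed by a direct edge.
So R is a preorder.

Yes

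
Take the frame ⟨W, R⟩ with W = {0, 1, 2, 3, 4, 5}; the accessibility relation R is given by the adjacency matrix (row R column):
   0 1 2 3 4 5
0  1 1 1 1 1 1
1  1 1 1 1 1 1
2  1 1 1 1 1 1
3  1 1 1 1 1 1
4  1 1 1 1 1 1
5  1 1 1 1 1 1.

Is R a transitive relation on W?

Transitive: yes — every two-step R-path is closed by a direct edge.

Yes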